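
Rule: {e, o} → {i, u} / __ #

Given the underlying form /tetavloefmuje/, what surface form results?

/e/ is a mid vowel in word-final position, so it raises to [i].
Surface form: [tetavloefmuji].

tetavloefmuji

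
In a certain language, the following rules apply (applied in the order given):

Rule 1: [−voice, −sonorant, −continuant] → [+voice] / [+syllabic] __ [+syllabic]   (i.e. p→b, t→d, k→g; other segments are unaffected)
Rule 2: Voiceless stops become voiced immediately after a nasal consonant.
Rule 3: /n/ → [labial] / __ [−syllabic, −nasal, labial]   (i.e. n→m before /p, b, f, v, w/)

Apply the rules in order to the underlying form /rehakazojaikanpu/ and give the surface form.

rehagazojaigambu

Rule 1 (intervocalic voicing): /k/ is a voiceless stop between vowels /a/ and /a/, so it voices to [g]. /k/ is a voiceless stop between vowels /i/ and /a/, so it voices to [g]. /rehakazojaikanpu/ → rehagazojaiganpu.
Rule 2 (post-nasal voicing): /p/ is a voiceless stop immediately after the nasal /n/, so it voices to [b]. /rehagazojaiganpu/ → rehagazojaiganbu.
Rule 3 (nasal place assimilation): /n/ precedes the labial consonant /b/, so it assimilates in place to [m]. /rehagazojaiganbu/ → rehagazojaigambu.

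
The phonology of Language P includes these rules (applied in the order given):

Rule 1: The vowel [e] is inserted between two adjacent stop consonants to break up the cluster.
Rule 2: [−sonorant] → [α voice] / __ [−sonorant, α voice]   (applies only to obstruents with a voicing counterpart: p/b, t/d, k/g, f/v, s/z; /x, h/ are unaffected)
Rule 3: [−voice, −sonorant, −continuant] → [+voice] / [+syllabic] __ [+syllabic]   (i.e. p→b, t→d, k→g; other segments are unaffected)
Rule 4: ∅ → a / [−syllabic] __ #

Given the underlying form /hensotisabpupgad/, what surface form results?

hensodisabebubegada

Rule 1 (stop-cluster e-epenthesis): /b/ and /p/ form a stop–stop cluster, so [e] is inserted between them. /p/ and /g/ form a stop–stop cluster, so [e] is inserted between them. /hensotisabpupgad/ → hensotisabepupegad.
Rule 2 (regressive voicing assimilation): no segment meets the environment; /hensotisabepupegad/ is unchanged.
Rule 3 (intervocalic voicing): /t/ is a voiceless stop between vowels /o/ and /i/, so it voices to [d]. /p/ is a voiceless stop between vowels /e/ and /u/, so it voices to [b]. /p/ is a voiceless stop between vowels /u/ and /e/, so it voices to [b]. /hensotisabepupegad/ → hensodisabebubegad.
Rule 4 (final a-epenthesis): the form ends in the consonant /d/, so [a] is inserted word-finally. /hensodisabebubegad/ → hensodisabebubegada.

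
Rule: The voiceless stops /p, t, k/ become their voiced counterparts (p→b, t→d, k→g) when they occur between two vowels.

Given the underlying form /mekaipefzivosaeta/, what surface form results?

megaibefzivosaeda

/k/ is a voiceless stop between vowels /e/ and /a/, so it voices to [g].
/p/ is a voiceless stop between vowels /i/ and /e/, so it voices to [b].
/t/ is a voiceless stop between vowels /e/ and /a/, so it voices to [d].
Surface form: [megaibefzivosaeda].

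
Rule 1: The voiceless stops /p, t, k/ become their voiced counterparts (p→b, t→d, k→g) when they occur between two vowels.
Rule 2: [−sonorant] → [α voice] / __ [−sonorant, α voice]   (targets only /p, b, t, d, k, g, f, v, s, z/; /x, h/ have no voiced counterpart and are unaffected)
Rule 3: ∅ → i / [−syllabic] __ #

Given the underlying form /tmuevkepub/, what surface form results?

tmuefkebubi

Rule 1 (intervocalic voicing): /p/ is a voiceless stop between vowels /e/ and /u/, so it voices to [b]. /tmuevkepub/ → tmuevkebub.
Rule 2 (regressive voicing assimilation): /v/ precedes the voiceless obstruent /k/, so it devoices to [f] by assimilation. /tmuevkebub/ → tmuefkebub.
Rule 3 (final i-epenthesis): the form ends in the consonant /b/, so [i] is inserted word-finally. /tmuefkebub/ → tmuefkebubi.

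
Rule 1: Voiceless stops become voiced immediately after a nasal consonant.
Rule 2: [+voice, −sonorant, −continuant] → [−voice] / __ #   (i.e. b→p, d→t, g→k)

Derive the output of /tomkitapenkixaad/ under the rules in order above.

Rule 1 (post-nasal voicing): /k/ is a voiceless stop immediately after the nasal /m/, so it voices to [g]. /k/ is a voiceless stop immediately after the nasal /n/, so it voices to [g]. /tomkitapenkixaad/ → tomgitapengixaad.
Rule 2 (final devoicing): /d/ is a voiced stop in word-final position, so it devoices to [t]. /tomgitapengixaad/ → tomgitapengixaat.

tomgitapengixaat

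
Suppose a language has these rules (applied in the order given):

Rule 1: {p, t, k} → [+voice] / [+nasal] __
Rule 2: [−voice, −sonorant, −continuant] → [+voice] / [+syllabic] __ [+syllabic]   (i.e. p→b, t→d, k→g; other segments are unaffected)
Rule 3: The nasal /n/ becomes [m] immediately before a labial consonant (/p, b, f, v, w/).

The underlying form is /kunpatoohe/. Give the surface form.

kumbadoohe

Rule 1 (post-nasal voicing): /p/ is a voiceless stop immediately after the nasal /n/, so it voices to [b]. /kunpatoohe/ → kunbatoohe.
Rule 2 (intervocalic voicing): /t/ is a voiceless stop between vowels /a/ and /o/, so it voices to [d]. /kunbatoohe/ → kunbadoohe.
Rule 3 (nasal place assimilation): /n/ precedes the labial consonant /b/, so it assimilates in place to [m]. /kunbadoohe/ → kumbadoohe.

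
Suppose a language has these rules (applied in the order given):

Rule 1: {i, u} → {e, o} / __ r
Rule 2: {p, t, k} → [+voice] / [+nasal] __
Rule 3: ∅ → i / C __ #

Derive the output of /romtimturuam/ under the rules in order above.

romdimdoruami

Rule 1 (pre-rhotic lowering): /u/ is a high vowel immediately before /r/, so it lowers to [o]. /romtimturuam/ → romtimtoruam.
Rule 2 (post-nasal voicing): /t/ is a voiceless stop immediately after the nasal /m/, so it voices to [d]. /t/ is a voiceless stop immediately after the nasal /m/, so it voices to [d]. /romtimtoruam/ → romdimdoruam.
Rule 3 (final i-epenthesis): the form ends in the consonant /m/, so [i] is inserted word-finally. /romdimdoruam/ → romdimdoruami.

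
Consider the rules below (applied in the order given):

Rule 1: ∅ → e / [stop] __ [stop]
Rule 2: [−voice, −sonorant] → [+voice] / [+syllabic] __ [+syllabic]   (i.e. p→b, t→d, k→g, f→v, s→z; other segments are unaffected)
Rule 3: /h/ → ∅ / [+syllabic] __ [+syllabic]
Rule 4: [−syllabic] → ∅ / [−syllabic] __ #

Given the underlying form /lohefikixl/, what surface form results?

Rule 1 (stop-cluster e-epenthesis): no segment meets the environment; /lohefikixl/ is unchanged.
Rule 2 (intervocalic voicing): /f/ is a voiceless obstruent between vowels /e/ and /i/, so it voices to [v]. /k/ is a voiceless obstruent between vowels /i/ and /i/, so it voices to [g]. /lohefikixl/ → lohevigixl.
Rule 3 (intervocalic h-deletion): /h/ occurs between vowels /o/ and /e/, so it deletes. /lohevigixl/ → loevigixl.
Rule 4 (final cluster simplification): /l/ is the second consonant of a word-final cluster /xl/, so it deletes. /loevigixl/ → loevigix.

loevigix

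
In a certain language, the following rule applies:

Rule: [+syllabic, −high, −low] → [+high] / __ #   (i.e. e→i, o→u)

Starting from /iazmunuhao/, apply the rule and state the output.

/o/ is a mid vowel in word-final position, so it raises to [u].
Surface form: [iazmunuhau].

iazmunuhau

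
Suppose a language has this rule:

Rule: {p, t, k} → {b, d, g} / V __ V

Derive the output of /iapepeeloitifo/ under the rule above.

iabebeeloidifo

/p/ is a voiceless stop between vowels /a/ and /e/, so it voices to [b].
/p/ is a voiceless stop between vowels /e/ and /e/, so it voices to [b].
/t/ is a voiceless stop between vowels /i/ and /i/, so it voices to [d].
Surface form: [iabebeeloidifo].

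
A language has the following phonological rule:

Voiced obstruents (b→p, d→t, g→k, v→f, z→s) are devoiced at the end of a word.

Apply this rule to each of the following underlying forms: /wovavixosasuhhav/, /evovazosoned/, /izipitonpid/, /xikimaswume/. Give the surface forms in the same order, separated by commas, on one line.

/wovavixosasuhhav/: /v/ is a voiced obstruent in word-final position, so it devoices to [f]. → [wovavixosasuhhaf].
/evovazosoned/: /d/ is a voiced obstruent in word-final position, so it devoices to [t]. → [evovazosonet].
/izipitonpid/: /d/ is a voiced obstruent in word-final position, so it devoices to [t]. → [izipitonpit].
/xikimaswume/: the rule's environment is not met; surfaces unchanged as [xikimaswume].

wovavixosasuhhaf, evovazosonet, izipitonpit, xikimaswume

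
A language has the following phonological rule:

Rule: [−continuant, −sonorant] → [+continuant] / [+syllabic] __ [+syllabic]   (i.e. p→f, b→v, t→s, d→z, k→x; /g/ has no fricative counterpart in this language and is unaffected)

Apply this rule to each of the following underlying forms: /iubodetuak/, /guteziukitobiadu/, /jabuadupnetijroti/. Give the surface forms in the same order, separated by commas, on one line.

/iubodetuak/: /b/ is a stop between vowels /u/ and /o/, so it spirantizes to the fricative [v]. /d/ is a stop between vowels /o/ and /e/, so it spirantizes to the fricative [z]. /t/ is a stop between vowels /e/ and /u/, so it spirantizes to the fricative [s]. → [iuvozesuak].
/guteziukitobiadu/: /t/ is a stop between vowels /u/ and /e/, so it spirantizes to the fricative [s]. /k/ is a stop between vowels /u/ and /i/, so it spirantizes to the fricative [x]. /t/ is a stop between vowels /i/ and /o/, so it spirantizes to the fricative [s]. /b/ is a stop between vowels /o/ and /i/, so it spirantizes to the fricative [v]. /d/ is a stop between vowels /a/ and /u/, so it spirantizes to the fricative [z]. → [guseziuxisoviazu].
/jabuadupnetijroti/: /b/ is a stop between vowels /a/ and /u/, so it spirantizes to the fricative [v]. /d/ is a stop between vowels /a/ and /u/, so it spirantizes to the fricative [z]. /t/ is a stop between vowels /e/ and /i/, so it spirantizes to the fricative [s]. /t/ is a stop between vowels /o/ and /i/, so it spirantizes to the fricative [s]. → [javuazupnesijrosi].

iuvozesuak, guseziuxisoviazu, javuazupnesijrosi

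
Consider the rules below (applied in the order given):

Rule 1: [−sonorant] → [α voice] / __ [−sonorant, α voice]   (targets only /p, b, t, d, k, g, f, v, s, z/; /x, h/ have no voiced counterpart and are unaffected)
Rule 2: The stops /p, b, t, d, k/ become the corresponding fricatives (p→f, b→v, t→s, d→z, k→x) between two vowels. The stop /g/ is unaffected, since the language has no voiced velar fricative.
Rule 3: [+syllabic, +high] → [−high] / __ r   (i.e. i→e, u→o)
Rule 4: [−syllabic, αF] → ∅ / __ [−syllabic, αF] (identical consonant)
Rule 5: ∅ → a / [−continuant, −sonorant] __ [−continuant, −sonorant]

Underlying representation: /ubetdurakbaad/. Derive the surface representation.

uvedoragabaad

Rule 1 (regressive voicing assimilation): /t/ precedes the voiced obstruent /d/, so it voices to [d] by assimilation. /k/ precedes the voiced obstruent /b/, so it voices to [g] by assimilation. /ubetdurakbaad/ → ubedduragbaad.
Rule 2 (intervocalic spirantization): /b/ is a stop between vowels /u/ and /e/, so it spirantizes to the fricative [v]. /ubedduragbaad/ → uvedduragbaad.
Rule 3 (pre-rhotic lowering): /u/ is a high vowel immediately before /r/, so it lowers to [o]. /uvedduragbaad/ → uveddoragbaad.
Rule 4 (degemination): /dd/ is a geminate; the first /d/ deletes. /uveddoragbaad/ → uvedoragbaad.
Rule 5 (stop-cluster a-epenthesis): /g/ and /b/ form a stop–stop cluster, so [a] is inserted between them. /uvedoragbaad/ → uvedoragabaad.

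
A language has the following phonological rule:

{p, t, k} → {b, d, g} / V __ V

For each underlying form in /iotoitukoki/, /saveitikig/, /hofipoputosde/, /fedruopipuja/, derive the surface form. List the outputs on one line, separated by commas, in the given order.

iodoidugogi, saveidigig, hofibobudosde, fedruobibuja

/iotoitukoki/: /t/ is a voiceless stop between vowels /o/ and /o/, so it voices to [d]. /t/ is a voiceless stop between vowels /i/ and /u/, so it voices to [d]. /k/ is a voiceless stop between vowels /u/ and /o/, so it voices to [g]. /k/ is a voiceless stop between vowels /o/ and /i/, so it voices to [g]. → [iodoidugogi].
/saveitikig/: /t/ is a voiceless stop between vowels /i/ and /i/, so it voices to [d]. /k/ is a voiceless stop between vowels /i/ and /i/, so it voices to [g]. → [saveidigig].
/hofipoputosde/: /p/ is a voiceless stop between vowels /i/ and /o/, so it voices to [b]. /p/ is a voiceless stop between vowels /o/ and /u/, so it voices to [b]. /t/ is a voiceless stop between vowels /u/ and /o/, so it voices to [d]. → [hofibobudosde].
/fedruopipuja/: /p/ is a voiceless stop between vowels /o/ and /i/, so it voices to [b]. /p/ is a voiceless stop between vowels /i/ and /u/, so it voices to [b]. → [fedruobibuja].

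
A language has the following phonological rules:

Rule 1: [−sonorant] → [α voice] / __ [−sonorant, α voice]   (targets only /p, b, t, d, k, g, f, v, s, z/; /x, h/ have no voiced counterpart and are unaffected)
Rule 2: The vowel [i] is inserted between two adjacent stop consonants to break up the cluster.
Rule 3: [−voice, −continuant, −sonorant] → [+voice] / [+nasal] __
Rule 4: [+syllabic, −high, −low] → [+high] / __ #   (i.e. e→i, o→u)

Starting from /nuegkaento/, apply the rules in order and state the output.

nuekikaendu

Rule 1 (regressive voicing assimilation): /g/ precedes the voiceless obstruent /k/, so it devoices to [k] by assimilation. /nuegkaento/ → nuekkaento.
Rule 2 (stop-cluster i-epenthesis): /k/ and /k/ form a stop–stop cluster, so [i] is inserted between them. /nuekkaento/ → nuekikaento.
Rule 3 (post-nasal voicing): /t/ is a voiceless stop immediately after the nasal /n/, so it voices to [d]. /nuekikaento/ → nuekikaendo.
Rule 4 (final vowel raising): /o/ is a mid vowel in word-final position, so it raises to [u]. /nuekikaendo/ → nuekikaendu.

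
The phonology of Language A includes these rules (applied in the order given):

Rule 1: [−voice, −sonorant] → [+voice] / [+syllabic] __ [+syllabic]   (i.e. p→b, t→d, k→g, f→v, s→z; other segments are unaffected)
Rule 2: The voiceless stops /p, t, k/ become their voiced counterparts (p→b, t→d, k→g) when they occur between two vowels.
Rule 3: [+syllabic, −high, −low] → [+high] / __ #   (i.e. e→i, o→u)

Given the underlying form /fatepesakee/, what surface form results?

Rule 1 (intervocalic voicing): /t/ is a voiceless obstruent between vowels /a/ and /e/, so it voices to [d]. /p/ is a voiceless obstruent between vowels /e/ and /e/, so it voices to [b]. /s/ is a voiceless obstruent between vowels /e/ and /a/, so it voices to [z]. /k/ is a voiceless obstruent between vowels /a/ and /e/, so it voices to [g]. /fatepesakee/ → fadebezagee.
Rule 2 (intervocalic voicing): no segment meets the environment; /fadebezagee/ is unchanged.
Rule 3 (final vowel raising): /e/ is a mid vowel in word-final position, so it raises to [i]. /fadebezagee/ → fadebezagei.

fadebezagei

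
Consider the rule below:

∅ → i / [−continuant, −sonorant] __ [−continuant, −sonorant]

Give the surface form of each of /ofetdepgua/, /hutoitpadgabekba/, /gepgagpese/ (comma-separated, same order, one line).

ofetidepigua, hutoitipadigabekiba, gepigagipese

/ofetdepgua/: /t/ and /d/ form a stop–stop cluster, so [i] is inserted between them. /p/ and /g/ form a stop–stop cluster, so [i] is inserted between them. → [ofetidepigua].
/hutoitpadgabekba/: /t/ and /p/ form a stop–stop cluster, so [i] is inserted between them. /d/ and /g/ form a stop–stop cluster, so [i] is inserted between them. /k/ and /b/ form a stop–stop cluster, so [i] is inserted between them. → [hutoitipadigabekiba].
/gepgagpese/: /p/ and /g/ form a stop–stop cluster, so [i] is inserted between them. /g/ and /p/ form a stop–stop cluster, so [i] is inserted between them. → [gepigagipese].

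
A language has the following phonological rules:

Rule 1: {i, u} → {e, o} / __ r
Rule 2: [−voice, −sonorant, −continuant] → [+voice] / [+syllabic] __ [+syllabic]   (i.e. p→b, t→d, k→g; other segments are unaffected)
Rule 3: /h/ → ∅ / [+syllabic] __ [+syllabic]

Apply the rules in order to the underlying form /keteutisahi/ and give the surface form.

Rule 1 (pre-rhotic lowering): no segment meets the environment; /keteutisahi/ is unchanged.
Rule 2 (intervocalic voicing): /t/ is a voiceless stop between vowels /e/ and /e/, so it voices to [d]. /t/ is a voiceless stop between vowels /u/ and /i/, so it voices to [d]. /keteutisahi/ → kedeudisahi.
Rule 3 (intervocalic h-deletion): /h/ occurs between vowels /a/ and /i/, so it deletes. /kedeudisahi/ → kedeudisai.

kedeudisai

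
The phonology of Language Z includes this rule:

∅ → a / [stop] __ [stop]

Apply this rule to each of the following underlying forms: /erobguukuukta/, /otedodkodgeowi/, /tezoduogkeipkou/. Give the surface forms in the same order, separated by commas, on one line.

erobaguukuukata, otedodakodageowi, tezoduogakeipakou

/erobguukuukta/: /b/ and /g/ form a stop–stop cluster, so [a] is inserted between them. /k/ and /t/ form a stop–stop cluster, so [a] is inserted between them. → [erobaguukuukata].
/otedodkodgeowi/: /d/ and /k/ form a stop–stop cluster, so [a] is inserted between them. /d/ and /g/ form a stop–stop cluster, so [a] is inserted between them. → [otedodakodageowi].
/tezoduogkeipkou/: /g/ and /k/ form a stop–stop cluster, so [a] is inserted between them. /p/ and /k/ form a stop–stop cluster, so [a] is inserted between them. → [tezoduogakeipakou].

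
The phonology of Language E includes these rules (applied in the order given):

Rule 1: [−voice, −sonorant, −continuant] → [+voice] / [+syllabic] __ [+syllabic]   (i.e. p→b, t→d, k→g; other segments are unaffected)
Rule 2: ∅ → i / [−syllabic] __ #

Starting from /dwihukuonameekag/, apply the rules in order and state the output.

Rule 1 (intervocalic voicing): /k/ is a voiceless stop between vowels /u/ and /u/, so it voices to [g]. /k/ is a voiceless stop between vowels /e/ and /a/, so it voices to [g]. /dwihukuonameekag/ → dwihuguonameegag.
Rule 2 (final i-epenthesis): the form ends in the consonant /g/, so [i] is inserted word-finally. /dwihuguonameegag/ → dwihuguonameegagi.

dwihuguonameegagi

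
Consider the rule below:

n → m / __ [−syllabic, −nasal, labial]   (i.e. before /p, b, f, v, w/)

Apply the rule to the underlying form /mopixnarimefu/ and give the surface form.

mopixnarimefu

No segment of /mopixnarimefu/ meets the structural description of the rule, so the form surfaces unchanged.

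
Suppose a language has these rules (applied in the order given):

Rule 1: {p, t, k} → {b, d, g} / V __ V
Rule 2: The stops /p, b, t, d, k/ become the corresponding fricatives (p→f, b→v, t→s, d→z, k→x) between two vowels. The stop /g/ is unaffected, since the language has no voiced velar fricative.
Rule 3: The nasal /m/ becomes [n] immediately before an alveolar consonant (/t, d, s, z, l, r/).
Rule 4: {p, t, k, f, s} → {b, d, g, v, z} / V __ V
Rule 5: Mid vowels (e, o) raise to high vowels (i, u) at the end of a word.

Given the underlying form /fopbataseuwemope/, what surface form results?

Rule 1 (intervocalic voicing): /t/ is a voiceless stop between vowels /a/ and /a/, so it voices to [d]. /p/ is a voiceless stop between vowels /o/ and /e/, so it voices to [b]. /fopbataseuwemope/ → fopbadaseuwemobe.
Rule 2 (intervocalic spirantization): /d/ is a stop between vowels /a/ and /a/, so it spirantizes to the fricative [z]. /b/ is a stop between vowels /o/ and /e/, so it spirantizes to the fricative [v]. /fopbadaseuwemobe/ → fopbazaseuwemove.
Rule 3 (nasal place assimilation): no segment meets the environment; /fopbazaseuwemove/ is unchanged.
Rule 4 (intervocalic voicing): /s/ is a voiceless obstruent between vowels /a/ and /e/, so it voices to [z]. /fopbazaseuwemove/ → fopbazazeuwemove.
Rule 5 (final vowel raising): /e/ is a mid vowel in word-final position, so it raises to [i]. /fopbazazeuwemove/ → fopbazazeuwemovi.

fopbazazeuwemovi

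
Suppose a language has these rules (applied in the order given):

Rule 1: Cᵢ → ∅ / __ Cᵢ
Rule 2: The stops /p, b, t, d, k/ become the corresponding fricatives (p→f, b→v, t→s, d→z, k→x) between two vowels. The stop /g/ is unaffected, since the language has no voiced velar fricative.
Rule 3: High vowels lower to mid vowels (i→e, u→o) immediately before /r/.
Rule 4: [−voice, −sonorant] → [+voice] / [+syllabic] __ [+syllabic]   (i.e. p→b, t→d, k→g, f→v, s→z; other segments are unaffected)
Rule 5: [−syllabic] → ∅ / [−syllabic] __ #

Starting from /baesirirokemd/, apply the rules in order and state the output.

baezereroxem

Rule 1 (degemination): no segment meets the environment; /baesirirokemd/ is unchanged.
Rule 2 (intervocalic spirantization): /k/ is a stop between vowels /o/ and /e/, so it spirantizes to the fricative [x]. /baesirirokemd/ → baesiriroxemd.
Rule 3 (pre-rhotic lowering): /i/ is a high vowel immediately before /r/, so it lowers to [e]. /i/ is a high vowel immediately before /r/, so it lowers to [e]. /baesiriroxemd/ → baesereroxemd.
Rule 4 (intervocalic voicing): /s/ is a voiceless obstruent between vowels /e/ and /e/, so it voices to [z]. /baesereroxemd/ → baezereroxemd.
Rule 5 (final cluster simplification): /d/ is the second consonant of a word-final cluster /md/, so it deletes. /baezereroxemd/ → baezereroxem.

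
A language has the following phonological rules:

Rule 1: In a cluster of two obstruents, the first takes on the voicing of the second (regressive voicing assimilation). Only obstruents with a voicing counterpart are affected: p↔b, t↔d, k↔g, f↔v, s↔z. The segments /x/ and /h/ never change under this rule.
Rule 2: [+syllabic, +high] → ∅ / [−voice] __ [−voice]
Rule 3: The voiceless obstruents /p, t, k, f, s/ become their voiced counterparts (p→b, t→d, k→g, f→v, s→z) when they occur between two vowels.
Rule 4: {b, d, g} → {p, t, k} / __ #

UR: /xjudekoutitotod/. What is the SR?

xjudegouttodot

Rule 1 (regressive voicing assimilation): no segment meets the environment; /xjudekoutitotod/ is unchanged.
Rule 2 (high vowel syncope): /i/ is a high vowel flanked by voiceless consonants /t/ and /t/, so it deletes. /xjudekoutitotod/ → xjudekouttotod.
Rule 3 (intervocalic voicing): /k/ is a voiceless obstruent between vowels /e/ and /o/, so it voices to [g]. /t/ is a voiceless obstruent between vowels /o/ and /o/, so it voices to [d]. /xjudekouttotod/ → xjudegouttodod.
Rule 4 (final devoicing): /d/ is a voiced stop in word-final position, so it devoices to [t]. /xjudegouttodod/ → xjudegouttodot.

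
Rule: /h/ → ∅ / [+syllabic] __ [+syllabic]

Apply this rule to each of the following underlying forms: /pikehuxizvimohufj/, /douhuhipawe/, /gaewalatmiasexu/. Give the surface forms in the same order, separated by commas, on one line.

/pikehuxizvimohufj/: /h/ occurs between vowels /e/ and /u/, so it deletes. /h/ occurs between vowels /o/ and /u/, so it deletes. → [pikeuxizvimoufj].
/douhuhipawe/: /h/ occurs between vowels /u/ and /u/, so it deletes. /h/ occurs between vowels /u/ and /i/, so it deletes. → [douuipawe].
/gaewalatmiasexu/: the rule's environment is not met; surfaces unchanged as [gaewalatmiasexu].

pikeuxizvimoufj, douuipawe, gaewalatmiasexu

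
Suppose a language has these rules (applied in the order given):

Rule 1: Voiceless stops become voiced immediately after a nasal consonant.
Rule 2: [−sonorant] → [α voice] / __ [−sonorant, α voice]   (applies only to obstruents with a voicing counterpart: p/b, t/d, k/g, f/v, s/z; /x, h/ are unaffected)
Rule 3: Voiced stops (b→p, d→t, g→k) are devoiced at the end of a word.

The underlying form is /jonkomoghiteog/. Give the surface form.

Rule 1 (post-nasal voicing): /k/ is a voiceless stop immediately after the nasal /n/, so it voices to [g]. /jonkomoghiteog/ → jongomoghiteog.
Rule 2 (regressive voicing assimilation): /g/ precedes the voiceless obstruent /h/, so it devoices to [k] by assimilation. /jongomoghiteog/ → jongomokhiteog.
Rule 3 (final devoicing): /g/ is a voiced stop in word-final position, so it devoices to [k]. /jongomokhiteog/ → jongomokhiteok.

jongomokhiteok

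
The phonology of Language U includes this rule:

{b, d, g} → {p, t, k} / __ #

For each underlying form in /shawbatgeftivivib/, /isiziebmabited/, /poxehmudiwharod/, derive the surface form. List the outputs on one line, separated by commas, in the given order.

shawbatgeftivivip, isiziebmabitet, poxehmudiwharot

/shawbatgeftivivib/: /b/ is a voiced stop in word-final position, so it devoices to [p]. → [shawbatgeftivivip].
/isiziebmabited/: /d/ is a voiced stop in word-final position, so it devoices to [t]. → [isiziebmabitet].
/poxehmudiwharod/: /d/ is a voiced stop in word-final position, so it devoices to [t]. → [poxehmudiwharot].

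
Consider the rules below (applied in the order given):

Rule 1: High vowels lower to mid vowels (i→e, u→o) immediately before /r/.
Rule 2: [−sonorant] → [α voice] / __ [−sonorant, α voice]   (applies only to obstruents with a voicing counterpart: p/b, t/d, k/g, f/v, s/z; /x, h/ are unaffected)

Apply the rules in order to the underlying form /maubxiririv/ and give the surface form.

maupxereriv

Rule 1 (pre-rhotic lowering): /i/ is a high vowel immediately before /r/, so it lowers to [e]. /i/ is a high vowel immediately before /r/, so it lowers to [e]. /maubxiririv/ → maubxereriv.
Rule 2 (regressive voicing assimilation): /b/ precedes the voiceless obstruent /x/, so it devoices to [p] by assimilation. /maubxereriv/ → maupxereriv.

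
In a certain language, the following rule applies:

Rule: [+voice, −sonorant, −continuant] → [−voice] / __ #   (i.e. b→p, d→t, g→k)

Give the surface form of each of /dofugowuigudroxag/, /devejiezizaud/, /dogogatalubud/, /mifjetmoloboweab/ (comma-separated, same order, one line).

dofugowuigudroxak, devejiezizaut, dogogatalubut, mifjetmoloboweap

/dofugowuigudroxag/: /g/ is a voiced stop in word-final position, so it devoices to [k]. → [dofugowuigudroxak].
/devejiezizaud/: /d/ is a voiced stop in word-final position, so it devoices to [t]. → [devejiezizaut].
/dogogatalubud/: /d/ is a voiced stop in word-final position, so it devoices to [t]. → [dogogatalubut].
/mifjetmoloboweab/: /b/ is a voiced stop in word-final position, so it devoices to [p]. → [mifjetmoloboweap].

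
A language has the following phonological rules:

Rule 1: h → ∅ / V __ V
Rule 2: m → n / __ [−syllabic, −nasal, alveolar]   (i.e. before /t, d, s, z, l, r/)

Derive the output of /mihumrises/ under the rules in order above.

Rule 1 (intervocalic h-deletion): /h/ occurs between vowels /i/ and /u/, so it deletes. /mihumrises/ → miumrises.
Rule 2 (nasal place assimilation): /m/ precedes the alveolar consonant /r/, so it assimilates in place to [n]. /miumrises/ → miunrises.

miunrises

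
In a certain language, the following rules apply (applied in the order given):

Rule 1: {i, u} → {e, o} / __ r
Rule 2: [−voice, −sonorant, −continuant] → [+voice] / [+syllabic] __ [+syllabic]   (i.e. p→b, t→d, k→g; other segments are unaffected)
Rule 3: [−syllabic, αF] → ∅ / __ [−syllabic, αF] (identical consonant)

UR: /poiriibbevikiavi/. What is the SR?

Rule 1 (pre-rhotic lowering): /i/ is a high vowel immediately before /r/, so it lowers to [e]. /poiriibbevikiavi/ → poeriibbevikiavi.
Rule 2 (intervocalic voicing): /k/ is a voiceless stop between vowels /i/ and /i/, so it voices to [g]. /poeriibbevikiavi/ → poeriibbevigiavi.
Rule 3 (degemination): /bb/ is a geminate; the first /b/ deletes. /poeriibbevigiavi/ → poeriibevigiavi.

poeriibevigiavi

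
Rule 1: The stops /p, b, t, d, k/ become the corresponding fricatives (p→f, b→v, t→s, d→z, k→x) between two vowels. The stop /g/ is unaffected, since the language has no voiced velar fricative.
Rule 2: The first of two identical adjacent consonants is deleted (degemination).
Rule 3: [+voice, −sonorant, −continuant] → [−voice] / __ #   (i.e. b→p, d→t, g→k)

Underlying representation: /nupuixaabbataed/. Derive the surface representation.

nufuixaabasaet

Rule 1 (intervocalic spirantization): /p/ is a stop between vowels /u/ and /u/, so it spirantizes to the fricative [f]. /t/ is a stop between vowels /a/ and /a/, so it spirantizes to the fricative [s]. /nupuixaabbataed/ → nufuixaabbasaed.
Rule 2 (degemination): /bb/ is a geminate; the first /b/ deletes. /nufuixaabbasaed/ → nufuixaabasaed.
Rule 3 (final devoicing): /d/ is a voiced stop in word-final position, so it devoices to [t]. /nufuixaabasaed/ → nufuixaabasaet.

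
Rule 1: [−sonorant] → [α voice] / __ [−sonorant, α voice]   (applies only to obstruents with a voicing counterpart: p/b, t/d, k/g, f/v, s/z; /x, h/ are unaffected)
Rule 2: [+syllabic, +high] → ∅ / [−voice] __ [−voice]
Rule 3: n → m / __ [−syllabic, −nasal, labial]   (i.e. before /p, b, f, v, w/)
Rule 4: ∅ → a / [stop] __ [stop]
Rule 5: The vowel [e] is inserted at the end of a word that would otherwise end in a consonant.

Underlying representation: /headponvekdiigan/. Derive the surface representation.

Rule 1 (regressive voicing assimilation): /d/ precedes the voiceless obstruent /p/, so it devoices to [t] by assimilation. /k/ precedes the voiced obstruent /d/, so it voices to [g] by assimilation. /headponvekdiigan/ → heatponvegdiigan.
Rule 2 (high vowel syncope): no segment meets the environment; /heatponvegdiigan/ is unchanged.
Rule 3 (nasal place assimilation): /n/ precedes the labial consonant /v/, so it assimilates in place to [m]. /heatponvegdiigan/ → heatpomvegdiigan.
Rule 4 (stop-cluster a-epenthesis): /t/ and /p/ form a stop–stop cluster, so [a] is inserted between them. /g/ and /d/ form a stop–stop cluster, so [a] is inserted between them. /heatpomvegdiigan/ → heatapomvegadiigan.
Rule 5 (final e-epenthesis): the form ends in the consonant /n/, so [e] is inserted word-finally. /heatapomvegadiigan/ → heatapomvegadiigane.

heatapomvegadiigane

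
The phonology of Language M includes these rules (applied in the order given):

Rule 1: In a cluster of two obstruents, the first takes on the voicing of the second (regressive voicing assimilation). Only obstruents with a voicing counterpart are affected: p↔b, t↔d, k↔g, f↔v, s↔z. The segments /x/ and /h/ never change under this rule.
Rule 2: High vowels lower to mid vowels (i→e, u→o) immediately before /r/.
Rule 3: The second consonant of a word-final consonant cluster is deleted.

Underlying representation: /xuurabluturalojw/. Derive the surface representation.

xuorablutoraloj

Rule 1 (regressive voicing assimilation): no segment meets the environment; /xuurabluturalojw/ is unchanged.
Rule 2 (pre-rhotic lowering): /u/ is a high vowel immediately before /r/, so it lowers to [o]. /u/ is a high vowel immediately before /r/, so it lowers to [o]. /xuurabluturalojw/ → xuorablutoralojw.
Rule 3 (final cluster simplification): /w/ is the second consonant of a word-final cluster /jw/, so it deletes. /xuorablutoralojw/ → xuorablutoraloj.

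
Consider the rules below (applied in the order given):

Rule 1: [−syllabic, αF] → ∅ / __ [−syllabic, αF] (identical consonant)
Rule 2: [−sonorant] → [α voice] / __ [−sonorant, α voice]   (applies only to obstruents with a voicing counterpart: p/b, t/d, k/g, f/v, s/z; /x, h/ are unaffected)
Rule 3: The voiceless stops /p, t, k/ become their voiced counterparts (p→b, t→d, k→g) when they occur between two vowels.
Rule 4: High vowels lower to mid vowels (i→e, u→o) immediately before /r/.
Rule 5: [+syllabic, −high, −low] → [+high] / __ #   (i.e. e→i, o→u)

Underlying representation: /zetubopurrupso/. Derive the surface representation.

zeduboborupsu

Rule 1 (degemination): /rr/ is a geminate; the first /r/ deletes. /zetubopurrupso/ → zetubopurupso.
Rule 2 (regressive voicing assimilation): no segment meets the environment; /zetubopurupso/ is unchanged.
Rule 3 (intervocalic voicing): /t/ is a voiceless stop between vowels /e/ and /u/, so it voices to [d]. /p/ is a voiceless stop between vowels /o/ and /u/, so it voices to [b]. /zetubopurupso/ → zeduboburupso.
Rule 4 (pre-rhotic lowering): /u/ is a high vowel immediately before /r/, so it lowers to [o]. /zeduboburupso/ → zeduboborupso.
Rule 5 (final vowel raising): /o/ is a mid vowel in word-final position, so it raises to [u]. /zeduboborupso/ → zeduboborupsu.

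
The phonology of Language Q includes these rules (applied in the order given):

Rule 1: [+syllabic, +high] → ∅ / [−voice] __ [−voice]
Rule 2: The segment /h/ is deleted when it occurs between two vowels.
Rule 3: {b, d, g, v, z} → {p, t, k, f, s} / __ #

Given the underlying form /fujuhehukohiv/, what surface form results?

Rule 1 (high vowel syncope): /u/ is a high vowel flanked by voiceless consonants /h/ and /k/, so it deletes. /fujuhehukohiv/ → fujuhehkohiv.
Rule 2 (intervocalic h-deletion): /h/ occurs between vowels /u/ and /e/, so it deletes. /h/ occurs between vowels /o/ and /i/, so it deletes. /fujuhehkohiv/ → fujuehkoiv.
Rule 3 (final devoicing): /v/ is a voiced obstruent in word-final position, so it devoices to [f]. /fujuehkoiv/ → fujuehkoif.

fujuehkoif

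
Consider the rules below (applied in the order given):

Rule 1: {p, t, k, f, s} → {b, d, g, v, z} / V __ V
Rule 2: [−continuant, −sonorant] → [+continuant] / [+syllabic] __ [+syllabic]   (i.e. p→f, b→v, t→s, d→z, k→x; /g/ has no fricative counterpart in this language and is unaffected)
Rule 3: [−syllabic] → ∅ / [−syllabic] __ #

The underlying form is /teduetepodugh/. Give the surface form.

tezuezevozug

Rule 1 (intervocalic voicing): /t/ is a voiceless obstruent between vowels /e/ and /e/, so it voices to [d]. /p/ is a voiceless obstruent between vowels /e/ and /o/, so it voices to [b]. /teduetepodugh/ → teduedebodugh.
Rule 2 (intervocalic spirantization): /d/ is a stop between vowels /e/ and /u/, so it spirantizes to the fricative [z]. /d/ is a stop between vowels /e/ and /e/, so it spirantizes to the fricative [z]. /b/ is a stop between vowels /e/ and /o/, so it spirantizes to the fricative [v]. /d/ is a stop between vowels /o/ and /u/, so it spirantizes to the fricative [z]. /teduedebodugh/ → tezuezevozugh.
Rule 3 (final cluster simplification): /h/ is the second consonant of a word-final cluster /gh/, so it deletes. /tezuezevozugh/ → tezuezevozug.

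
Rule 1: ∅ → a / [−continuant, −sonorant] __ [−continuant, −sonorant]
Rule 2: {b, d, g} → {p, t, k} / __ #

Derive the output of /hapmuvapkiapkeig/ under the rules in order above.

hapmuvapakiapakeik

Rule 1 (stop-cluster a-epenthesis): /p/ and /k/ form a stop–stop cluster, so [a] is inserted between them. /p/ and /k/ form a stop–stop cluster, so [a] is inserted between them. /hapmuvapkiapkeig/ → hapmuvapakiapakeig.
Rule 2 (final devoicing): /g/ is a voiced stop in word-final position, so it devoices to [k]. /hapmuvapakiapakeig/ → hapmuvapakiapakeik.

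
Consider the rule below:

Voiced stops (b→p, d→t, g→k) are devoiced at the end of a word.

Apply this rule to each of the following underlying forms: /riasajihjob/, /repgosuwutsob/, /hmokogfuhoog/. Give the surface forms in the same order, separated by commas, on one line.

riasajihjop, repgosuwutsop, hmokogfuhook

/riasajihjob/: /b/ is a voiced stop in word-final position, so it devoices to [p]. → [riasajihjop].
/repgosuwutsob/: /b/ is a voiced stop in word-final position, so it devoices to [p]. → [repgosuwutsop].
/hmokogfuhoog/: /g/ is a voiced stop in word-final position, so it devoices to [k]. → [hmokogfuhook].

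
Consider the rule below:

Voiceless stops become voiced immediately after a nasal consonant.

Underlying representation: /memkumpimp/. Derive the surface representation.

memgumbimb

/k/ is a voiceless stop immediately after the nasal /m/, so it voices to [g].
/p/ is a voiceless stop immediately after the nasal /m/, so it voices to [b].
/p/ is a voiceless stop immediately after the nasal /m/, so it voices to [b].
Surface form: [memgumbimb].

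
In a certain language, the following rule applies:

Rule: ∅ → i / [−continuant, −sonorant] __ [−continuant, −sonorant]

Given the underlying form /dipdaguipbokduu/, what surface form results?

/p/ and /d/ form a stop–stop cluster, so [i] is inserted between them.
/p/ and /b/ form a stop–stop cluster, so [i] is inserted between them.
/k/ and /d/ form a stop–stop cluster, so [i] is inserted between them.
Surface form: [dipidaguipibokiduu].

dipidaguipibokiduu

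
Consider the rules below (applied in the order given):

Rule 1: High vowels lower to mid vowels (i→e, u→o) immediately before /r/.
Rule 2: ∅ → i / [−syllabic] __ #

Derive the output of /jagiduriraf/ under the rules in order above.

jagidorerafi

Rule 1 (pre-rhotic lowering): /u/ is a high vowel immediately before /r/, so it lowers to [o]. /i/ is a high vowel immediately before /r/, so it lowers to [e]. /jagiduriraf/ → jagidoreraf.
Rule 2 (final i-epenthesis): the form ends in the consonant /f/, so [i] is inserted word-finally. /jagidoreraf/ → jagidorerafi.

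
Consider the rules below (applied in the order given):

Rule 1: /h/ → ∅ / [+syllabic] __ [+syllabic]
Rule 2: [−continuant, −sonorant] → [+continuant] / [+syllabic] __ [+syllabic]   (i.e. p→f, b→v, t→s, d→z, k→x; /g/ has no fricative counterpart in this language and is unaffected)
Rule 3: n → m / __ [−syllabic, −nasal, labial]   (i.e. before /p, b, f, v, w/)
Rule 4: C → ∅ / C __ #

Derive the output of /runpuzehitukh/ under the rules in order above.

Rule 1 (intervocalic h-deletion): /h/ occurs between vowels /e/ and /i/, so it deletes. /runpuzehitukh/ → runpuzeitukh.
Rule 2 (intervocalic spirantization): /t/ is a stop between vowels /i/ and /u/, so it spirantizes to the fricative [s]. /runpuzeitukh/ → runpuzeisukh.
Rule 3 (nasal place assimilation): /n/ precedes the labial consonant /p/, so it assimilates in place to [m]. /runpuzeisukh/ → rumpuzeisukh.
Rule 4 (final cluster simplification): /h/ is the second consonant of a word-final cluster /kh/, so it deletes. /rumpuzeisukh/ → rumpuzeisuk.

rumpuzeisuk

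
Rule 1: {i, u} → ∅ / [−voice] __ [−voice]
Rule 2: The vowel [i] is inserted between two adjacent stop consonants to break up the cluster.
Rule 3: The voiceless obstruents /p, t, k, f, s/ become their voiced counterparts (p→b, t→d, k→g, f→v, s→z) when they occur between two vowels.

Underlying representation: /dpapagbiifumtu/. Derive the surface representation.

Rule 1 (high vowel syncope): no segment meets the environment; /dpapagbiifumtu/ is unchanged.
Rule 2 (stop-cluster i-epenthesis): /d/ and /p/ form a stop–stop cluster, so [i] is inserted between them. /g/ and /b/ form a stop–stop cluster, so [i] is inserted between them. /dpapagbiifumtu/ → dipapagibiifumtu.
Rule 3 (intervocalic voicing): /p/ is a voiceless obstruent between vowels /i/ and /a/, so it voices to [b]. /p/ is a voiceless obstruent between vowels /a/ and /a/, so it voices to [b]. /f/ is a voiceless obstruent between vowels /i/ and /u/, so it voices to [v]. /dipapagibiifumtu/ → dibabagibiivumtu.

dibabagibiivumtu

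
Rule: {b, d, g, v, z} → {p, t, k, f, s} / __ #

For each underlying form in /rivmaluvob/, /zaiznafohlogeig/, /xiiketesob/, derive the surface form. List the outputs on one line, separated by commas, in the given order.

rivmaluvop, zaiznafohlogeik, xiiketesop

/rivmaluvob/: /b/ is a voiced obstruent in word-final position, so it devoices to [p]. → [rivmaluvop].
/zaiznafohlogeig/: /g/ is a voiced obstruent in word-final position, so it devoices to [k]. → [zaiznafohlogeik].
/xiiketesob/: /b/ is a voiced obstruent in word-final position, so it devoices to [p]. → [xiiketesop].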